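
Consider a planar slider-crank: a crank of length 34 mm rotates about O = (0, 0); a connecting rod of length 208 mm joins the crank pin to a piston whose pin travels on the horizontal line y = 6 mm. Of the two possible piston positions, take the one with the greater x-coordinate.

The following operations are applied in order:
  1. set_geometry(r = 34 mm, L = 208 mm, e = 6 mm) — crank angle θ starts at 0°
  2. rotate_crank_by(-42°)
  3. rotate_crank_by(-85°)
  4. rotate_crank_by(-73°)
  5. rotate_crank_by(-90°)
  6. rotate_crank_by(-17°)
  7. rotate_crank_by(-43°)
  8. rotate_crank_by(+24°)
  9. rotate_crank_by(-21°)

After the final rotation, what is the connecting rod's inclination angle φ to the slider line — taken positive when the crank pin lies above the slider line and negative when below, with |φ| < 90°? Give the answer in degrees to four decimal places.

set_geometry: r = 34 mm, L = 208 mm, e = 6 mm; θ ← 0°
rotate_crank_by(-42°): θ ← 0° -42° = -42°
rotate_crank_by(-85°): θ ← -42° -85° = -127°
rotate_crank_by(-73°): θ ← -127° -73° = -200°
rotate_crank_by(-90°): θ ← -200° -90° = -290°
rotate_crank_by(-17°): θ ← -290° -17° = -307°
rotate_crank_by(-43°): θ ← -307° -43° = -350°
rotate_crank_by(+24°): θ ← -350° +24° = -326°
rotate_crank_by(-21°): θ ← -326° -21° = -347°
crank pin P = (r cos θ, r sin θ) = (33.128582, 7.648336)
h = r sin θ − e = 7.648336 − 6 = 1.648336
sin φ = h / L = 1.648336 / 208 = 0.00792469
φ = arcsin(0.00792469) = 0.454056°

0.4541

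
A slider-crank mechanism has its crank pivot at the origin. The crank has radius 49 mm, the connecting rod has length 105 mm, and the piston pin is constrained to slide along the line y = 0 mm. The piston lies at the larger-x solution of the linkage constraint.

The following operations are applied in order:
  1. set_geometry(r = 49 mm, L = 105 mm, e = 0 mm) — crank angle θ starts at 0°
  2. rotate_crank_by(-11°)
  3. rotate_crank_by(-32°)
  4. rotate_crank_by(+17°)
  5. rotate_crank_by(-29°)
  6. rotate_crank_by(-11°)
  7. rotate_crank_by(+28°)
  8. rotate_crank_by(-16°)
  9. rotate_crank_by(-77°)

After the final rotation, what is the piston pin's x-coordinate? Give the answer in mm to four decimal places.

set_geometry: r = 49 mm, L = 105 mm, e = 0 mm; θ ← 0°
rotate_crank_by(-11°): θ ← 0° -11° = -11°
rotate_crank_by(-32°): θ ← -11° -32° = -43°
rotate_crank_by(+17°): θ ← -43° +17° = -26°
rotate_crank_by(-29°): θ ← -26° -29° = -55°
rotate_crank_by(-11°): θ ← -55° -11° = -66°
rotate_crank_by(+28°): θ ← -66° +28° = -38°
rotate_crank_by(-16°): θ ← -38° -16° = -54°
rotate_crank_by(-77°): θ ← -54° -77° = -131°
crank pin P = (r cos θ, r sin θ) = (-32.146892, -36.980769)
h = r sin θ − e = -36.980769 − 0 = -36.980769
x = r cos θ + √(L² − h²) = -32.146892 + √(11025.0 − 1367.5773) = -32.146892 + 98.272187 = 66.125294

66.1253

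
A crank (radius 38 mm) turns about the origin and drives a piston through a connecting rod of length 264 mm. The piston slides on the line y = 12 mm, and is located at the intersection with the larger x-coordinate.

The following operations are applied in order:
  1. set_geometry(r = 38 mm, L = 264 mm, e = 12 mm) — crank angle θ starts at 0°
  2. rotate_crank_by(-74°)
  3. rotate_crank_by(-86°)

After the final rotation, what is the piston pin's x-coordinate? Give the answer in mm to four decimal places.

set_geometry: r = 38 mm, L = 264 mm, e = 12 mm; θ ← 0°
rotate_crank_by(-74°): θ ← 0° -74° = -74°
rotate_crank_by(-86°): θ ← -74° -86° = -160°
crank pin P = (r cos θ, r sin θ) = (-35.708320, -12.996765)
h = r sin θ − e = -12.996765 − 12 = -24.996765
x = r cos θ + √(L² − h²) = -35.708320 + √(69696.0 − 624.8383) = -35.708320 + 262.813930 = 227.105610

227.1056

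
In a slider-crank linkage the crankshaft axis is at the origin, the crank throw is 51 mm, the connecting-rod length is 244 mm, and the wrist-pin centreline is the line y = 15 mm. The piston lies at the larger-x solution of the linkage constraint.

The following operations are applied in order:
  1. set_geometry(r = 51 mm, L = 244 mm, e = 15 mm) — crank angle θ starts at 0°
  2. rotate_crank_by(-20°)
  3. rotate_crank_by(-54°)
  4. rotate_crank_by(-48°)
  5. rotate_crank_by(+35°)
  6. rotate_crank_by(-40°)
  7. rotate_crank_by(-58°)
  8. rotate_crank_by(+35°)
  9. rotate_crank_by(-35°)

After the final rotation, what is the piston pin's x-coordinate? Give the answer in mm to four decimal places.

192.9657

set_geometry: r = 51 mm, L = 244 mm, e = 15 mm; θ ← 0°
rotate_crank_by(-20°): θ ← 0° -20° = -20°
rotate_crank_by(-54°): θ ← -20° -54° = -74°
rotate_crank_by(-48°): θ ← -74° -48° = -122°
rotate_crank_by(+35°): θ ← -122° +35° = -87°
rotate_crank_by(-40°): θ ← -87° -40° = -127°
rotate_crank_by(-58°): θ ← -127° -58° = -185°
rotate_crank_by(+35°): θ ← -185° +35° = -150°
rotate_crank_by(-35°): θ ← -150° -35° = -185°
crank pin P = (r cos θ, r sin θ) = (-50.805930, 4.444943)
h = r sin θ − e = 4.444943 − 15 = -10.555057
x = r cos θ + √(L² − h²) = -50.805930 + √(59536.0 − 111.4092) = -50.805930 + 243.771595 = 192.965666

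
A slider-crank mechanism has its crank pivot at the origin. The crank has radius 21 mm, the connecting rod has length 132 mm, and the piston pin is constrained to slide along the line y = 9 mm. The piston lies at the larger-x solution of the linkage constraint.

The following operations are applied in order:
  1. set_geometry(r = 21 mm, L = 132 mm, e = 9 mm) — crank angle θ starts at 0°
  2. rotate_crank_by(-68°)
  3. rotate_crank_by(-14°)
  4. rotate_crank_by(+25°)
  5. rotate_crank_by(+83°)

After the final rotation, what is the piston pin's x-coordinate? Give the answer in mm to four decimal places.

set_geometry: r = 21 mm, L = 132 mm, e = 9 mm; θ ← 0°
rotate_crank_by(-68°): θ ← 0° -68° = -68°
rotate_crank_by(-14°): θ ← -68° -14° = -82°
rotate_crank_by(+25°): θ ← -82° +25° = -57°
rotate_crank_by(+83°): θ ← -57° +83° = 26°
crank pin P = (r cos θ, r sin θ) = (18.874675, 9.205794)
h = r sin θ − e = 9.205794 − 9 = 0.205794
x = r cos θ + √(L² − h²) = 18.874675 + √(17424.0 − 0.0424) = 18.874675 + 131.999840 = 150.874515

150.8745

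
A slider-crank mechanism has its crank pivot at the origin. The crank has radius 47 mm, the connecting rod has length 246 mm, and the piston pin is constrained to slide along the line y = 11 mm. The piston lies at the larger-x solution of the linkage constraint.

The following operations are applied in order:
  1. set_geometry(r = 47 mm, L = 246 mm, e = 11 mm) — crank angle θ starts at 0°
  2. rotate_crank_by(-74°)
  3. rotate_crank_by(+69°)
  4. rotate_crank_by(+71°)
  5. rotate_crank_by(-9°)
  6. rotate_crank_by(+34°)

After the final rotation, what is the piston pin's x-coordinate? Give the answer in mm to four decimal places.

set_geometry: r = 47 mm, L = 246 mm, e = 11 mm; θ ← 0°
rotate_crank_by(-74°): θ ← 0° -74° = -74°
rotate_crank_by(+69°): θ ← -74° +69° = -5°
rotate_crank_by(+71°): θ ← -5° +71° = 66°
rotate_crank_by(-9°): θ ← 66° -9° = 57°
rotate_crank_by(+34°): θ ← 57° +34° = 91°
crank pin P = (r cos θ, r sin θ) = (-0.820263, 46.992842)
h = r sin θ − e = 46.992842 − 11 = 35.992842
x = r cos θ + √(L² − h²) = -0.820263 + √(60516.0 − 1295.4847) = -0.820263 + 243.352656 = 242.532393

242.5324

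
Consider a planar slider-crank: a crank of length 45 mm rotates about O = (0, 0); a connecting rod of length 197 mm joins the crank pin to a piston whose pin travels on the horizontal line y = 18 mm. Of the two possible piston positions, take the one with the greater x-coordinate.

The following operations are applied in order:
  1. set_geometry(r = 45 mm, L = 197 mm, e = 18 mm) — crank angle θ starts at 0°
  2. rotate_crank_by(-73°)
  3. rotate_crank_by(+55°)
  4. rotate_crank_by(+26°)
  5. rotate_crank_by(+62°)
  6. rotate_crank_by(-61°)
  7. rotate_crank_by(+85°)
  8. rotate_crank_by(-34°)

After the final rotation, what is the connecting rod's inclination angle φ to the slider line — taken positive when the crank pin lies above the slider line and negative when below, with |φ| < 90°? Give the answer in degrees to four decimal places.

set_geometry: r = 45 mm, L = 197 mm, e = 18 mm; θ ← 0°
rotate_crank_by(-73°): θ ← 0° -73° = -73°
rotate_crank_by(+55°): θ ← -73° +55° = -18°
rotate_crank_by(+26°): θ ← -18° +26° = 8°
rotate_crank_by(+62°): θ ← 8° +62° = 70°
rotate_crank_by(-61°): θ ← 70° -61° = 9°
rotate_crank_by(+85°): θ ← 9° +85° = 94°
rotate_crank_by(-34°): θ ← 94° -34° = 60°
crank pin P = (r cos θ, r sin θ) = (22.500000, 38.971143)
h = r sin θ − e = 38.971143 − 18 = 20.971143
sin φ = h / L = 20.971143 / 197 = 0.10645250
φ = arcsin(0.10645250) = 6.110858°

6.1109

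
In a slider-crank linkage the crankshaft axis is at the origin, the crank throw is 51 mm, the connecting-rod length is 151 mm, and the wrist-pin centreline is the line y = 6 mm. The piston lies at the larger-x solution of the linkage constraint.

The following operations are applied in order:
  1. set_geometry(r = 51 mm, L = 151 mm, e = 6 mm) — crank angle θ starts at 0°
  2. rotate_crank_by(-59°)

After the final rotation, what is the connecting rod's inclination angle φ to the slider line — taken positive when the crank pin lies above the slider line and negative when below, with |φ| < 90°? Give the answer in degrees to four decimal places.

set_geometry: r = 51 mm, L = 151 mm, e = 6 mm; θ ← 0°
rotate_crank_by(-59°): θ ← 0° -59° = -59°
crank pin P = (r cos θ, r sin θ) = (26.266942, -43.715532)
h = r sin θ − e = -43.715532 − 6 = -49.715532
sin φ = h / L = -49.715532 / 151 = -0.32924194
φ = arcsin(-0.32924194) = -19.222771°

-19.2228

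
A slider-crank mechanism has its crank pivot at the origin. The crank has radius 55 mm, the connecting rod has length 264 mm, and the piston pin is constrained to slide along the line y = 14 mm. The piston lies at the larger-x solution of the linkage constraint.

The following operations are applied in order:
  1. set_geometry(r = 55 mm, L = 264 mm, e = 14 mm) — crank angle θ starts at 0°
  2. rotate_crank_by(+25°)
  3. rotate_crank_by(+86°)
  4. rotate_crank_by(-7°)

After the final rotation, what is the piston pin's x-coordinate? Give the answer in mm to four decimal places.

247.7428

set_geometry: r = 55 mm, L = 264 mm, e = 14 mm; θ ← 0°
rotate_crank_by(+25°): θ ← 0° +25° = 25°
rotate_crank_by(+86°): θ ← 25° +86° = 111°
rotate_crank_by(-7°): θ ← 111° -7° = 104°
crank pin P = (r cos θ, r sin θ) = (-13.305704, 53.366265)
h = r sin θ − e = 53.366265 − 14 = 39.366265
x = r cos θ + √(L² − h²) = -13.305704 + √(69696.0 − 1549.7028) = -13.305704 + 261.048458 = 247.742753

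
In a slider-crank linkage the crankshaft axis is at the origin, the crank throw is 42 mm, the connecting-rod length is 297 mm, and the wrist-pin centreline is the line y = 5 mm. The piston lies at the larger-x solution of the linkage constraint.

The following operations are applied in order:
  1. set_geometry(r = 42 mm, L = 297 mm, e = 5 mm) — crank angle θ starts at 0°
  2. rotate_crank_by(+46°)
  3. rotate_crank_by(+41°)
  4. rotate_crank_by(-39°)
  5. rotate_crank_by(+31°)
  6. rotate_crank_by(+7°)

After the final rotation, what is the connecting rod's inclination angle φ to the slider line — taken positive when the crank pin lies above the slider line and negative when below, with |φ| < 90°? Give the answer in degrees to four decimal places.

7.1366

set_geometry: r = 42 mm, L = 297 mm, e = 5 mm; θ ← 0°
rotate_crank_by(+46°): θ ← 0° +46° = 46°
rotate_crank_by(+41°): θ ← 46° +41° = 87°
rotate_crank_by(-39°): θ ← 87° -39° = 48°
rotate_crank_by(+31°): θ ← 48° +31° = 79°
rotate_crank_by(+7°): θ ← 79° +7° = 86°
crank pin P = (r cos θ, r sin θ) = (2.929772, 41.897690)
h = r sin θ − e = 41.897690 − 5 = 36.897690
sin φ = h / L = 36.897690 / 297 = 0.12423465
φ = arcsin(0.12423465) = 7.136560°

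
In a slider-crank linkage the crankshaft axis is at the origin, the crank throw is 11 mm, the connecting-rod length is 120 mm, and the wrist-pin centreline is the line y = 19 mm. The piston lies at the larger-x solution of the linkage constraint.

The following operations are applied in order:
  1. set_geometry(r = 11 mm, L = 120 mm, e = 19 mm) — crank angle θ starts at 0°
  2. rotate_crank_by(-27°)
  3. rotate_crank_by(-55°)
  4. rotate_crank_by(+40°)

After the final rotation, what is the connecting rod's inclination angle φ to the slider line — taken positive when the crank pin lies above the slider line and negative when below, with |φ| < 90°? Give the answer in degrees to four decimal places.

-12.6897

set_geometry: r = 11 mm, L = 120 mm, e = 19 mm; θ ← 0°
rotate_crank_by(-27°): θ ← 0° -27° = -27°
rotate_crank_by(-55°): θ ← -27° -55° = -82°
rotate_crank_by(+40°): θ ← -82° +40° = -42°
crank pin P = (r cos θ, r sin θ) = (8.174593, -7.360437)
h = r sin θ − e = -7.360437 − 19 = -26.360437
sin φ = h / L = -26.360437 / 120 = -0.21967031
φ = arcsin(-0.21967031) = -12.689669°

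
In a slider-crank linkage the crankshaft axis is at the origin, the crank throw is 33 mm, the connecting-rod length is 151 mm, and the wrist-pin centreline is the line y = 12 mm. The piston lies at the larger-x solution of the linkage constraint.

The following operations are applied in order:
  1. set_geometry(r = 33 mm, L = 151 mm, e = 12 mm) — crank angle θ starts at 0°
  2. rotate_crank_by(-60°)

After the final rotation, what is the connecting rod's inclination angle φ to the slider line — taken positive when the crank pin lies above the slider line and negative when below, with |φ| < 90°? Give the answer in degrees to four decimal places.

-15.5889

set_geometry: r = 33 mm, L = 151 mm, e = 12 mm; θ ← 0°
rotate_crank_by(-60°): θ ← 0° -60° = -60°
crank pin P = (r cos θ, r sin θ) = (16.500000, -28.578838)
h = r sin θ − e = -28.578838 − 12 = -40.578838
sin φ = h / L = -40.578838 / 151 = -0.26873403
φ = arcsin(-0.26873403) = -15.588948°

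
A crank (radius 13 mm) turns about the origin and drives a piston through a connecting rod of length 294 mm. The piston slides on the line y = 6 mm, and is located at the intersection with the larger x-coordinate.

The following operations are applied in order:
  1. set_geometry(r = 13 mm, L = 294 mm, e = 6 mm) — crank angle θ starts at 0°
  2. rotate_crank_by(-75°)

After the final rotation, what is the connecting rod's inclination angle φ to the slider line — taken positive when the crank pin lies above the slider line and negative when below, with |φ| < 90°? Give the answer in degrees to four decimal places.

-3.6189

set_geometry: r = 13 mm, L = 294 mm, e = 6 mm; θ ← 0°
rotate_crank_by(-75°): θ ← 0° -75° = -75°
crank pin P = (r cos θ, r sin θ) = (3.364648, -12.557036)
h = r sin θ − e = -12.557036 − 6 = -18.557036
sin φ = h / L = -18.557036 / 294 = -0.06311917
φ = arcsin(-0.06311917) = -3.618868°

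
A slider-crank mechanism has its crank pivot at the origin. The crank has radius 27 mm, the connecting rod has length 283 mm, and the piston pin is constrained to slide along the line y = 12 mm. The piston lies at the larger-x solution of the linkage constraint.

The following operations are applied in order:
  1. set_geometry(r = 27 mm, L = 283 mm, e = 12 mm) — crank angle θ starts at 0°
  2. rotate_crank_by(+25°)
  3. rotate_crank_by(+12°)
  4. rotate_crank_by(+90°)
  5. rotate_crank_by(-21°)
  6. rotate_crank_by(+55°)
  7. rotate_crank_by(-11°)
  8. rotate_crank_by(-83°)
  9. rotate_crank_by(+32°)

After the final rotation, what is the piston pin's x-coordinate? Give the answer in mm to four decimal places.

278.3959

set_geometry: r = 27 mm, L = 283 mm, e = 12 mm; θ ← 0°
rotate_crank_by(+25°): θ ← 0° +25° = 25°
rotate_crank_by(+12°): θ ← 25° +12° = 37°
rotate_crank_by(+90°): θ ← 37° +90° = 127°
rotate_crank_by(-21°): θ ← 127° -21° = 106°
rotate_crank_by(+55°): θ ← 106° +55° = 161°
rotate_crank_by(-11°): θ ← 161° -11° = 150°
rotate_crank_by(-83°): θ ← 150° -83° = 67°
rotate_crank_by(+32°): θ ← 67° +32° = 99°
crank pin P = (r cos θ, r sin θ) = (-4.223731, 26.667585)
h = r sin θ − e = 26.667585 − 12 = 14.667585
x = r cos θ + √(L² − h²) = -4.223731 + √(80089.0 − 215.1381) = -4.223731 + 282.619642 = 278.395911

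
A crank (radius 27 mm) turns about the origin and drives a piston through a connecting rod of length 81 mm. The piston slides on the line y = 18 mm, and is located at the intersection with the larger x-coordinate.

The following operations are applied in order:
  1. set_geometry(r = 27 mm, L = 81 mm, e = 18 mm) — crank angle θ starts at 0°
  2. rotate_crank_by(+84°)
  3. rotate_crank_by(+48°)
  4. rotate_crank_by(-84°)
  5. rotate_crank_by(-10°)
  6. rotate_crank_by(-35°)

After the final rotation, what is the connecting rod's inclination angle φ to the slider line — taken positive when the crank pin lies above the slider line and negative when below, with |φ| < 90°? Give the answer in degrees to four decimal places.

-11.8164

set_geometry: r = 27 mm, L = 81 mm, e = 18 mm; θ ← 0°
rotate_crank_by(+84°): θ ← 0° +84° = 84°
rotate_crank_by(+48°): θ ← 84° +48° = 132°
rotate_crank_by(-84°): θ ← 132° -84° = 48°
rotate_crank_by(-10°): θ ← 48° -10° = 38°
rotate_crank_by(-35°): θ ← 38° -35° = 3°
crank pin P = (r cos θ, r sin θ) = (26.962997, 1.413071)
h = r sin θ − e = 1.413071 − 18 = -16.586929
sin φ = h / L = -16.586929 / 81 = -0.20477690
φ = arcsin(-0.20477690) = -11.816440°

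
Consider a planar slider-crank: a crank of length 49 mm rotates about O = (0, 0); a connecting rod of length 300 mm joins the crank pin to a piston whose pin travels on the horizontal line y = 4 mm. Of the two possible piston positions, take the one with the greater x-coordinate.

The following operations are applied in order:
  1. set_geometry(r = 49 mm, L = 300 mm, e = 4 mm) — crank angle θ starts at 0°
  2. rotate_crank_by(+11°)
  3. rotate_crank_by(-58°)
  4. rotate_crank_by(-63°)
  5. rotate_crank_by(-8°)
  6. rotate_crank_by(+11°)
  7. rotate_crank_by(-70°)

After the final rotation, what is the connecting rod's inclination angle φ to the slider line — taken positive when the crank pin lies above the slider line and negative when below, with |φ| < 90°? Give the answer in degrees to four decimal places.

-1.2538

set_geometry: r = 49 mm, L = 300 mm, e = 4 mm; θ ← 0°
rotate_crank_by(+11°): θ ← 0° +11° = 11°
rotate_crank_by(-58°): θ ← 11° -58° = -47°
rotate_crank_by(-63°): θ ← -47° -63° = -110°
rotate_crank_by(-8°): θ ← -110° -8° = -118°
rotate_crank_by(+11°): θ ← -118° +11° = -107°
rotate_crank_by(-70°): θ ← -107° -70° = -177°
crank pin P = (r cos θ, r sin θ) = (-48.932847, -2.564462)
h = r sin θ − e = -2.564462 − 4 = -6.564462
sin φ = h / L = -6.564462 / 300 = -0.02188154
φ = arcsin(-0.02188154) = -1.253820°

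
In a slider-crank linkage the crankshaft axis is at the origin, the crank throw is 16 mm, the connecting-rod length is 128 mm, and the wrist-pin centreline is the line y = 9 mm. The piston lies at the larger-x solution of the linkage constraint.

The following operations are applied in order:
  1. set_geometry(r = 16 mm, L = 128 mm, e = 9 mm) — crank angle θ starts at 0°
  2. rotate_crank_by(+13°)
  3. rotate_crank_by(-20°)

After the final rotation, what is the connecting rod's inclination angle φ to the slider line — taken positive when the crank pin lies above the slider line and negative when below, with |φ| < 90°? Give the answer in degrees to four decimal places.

-4.9074

set_geometry: r = 16 mm, L = 128 mm, e = 9 mm; θ ← 0°
rotate_crank_by(+13°): θ ← 0° +13° = 13°
rotate_crank_by(-20°): θ ← 13° -20° = -7°
crank pin P = (r cos θ, r sin θ) = (15.880738, -1.949909)
h = r sin θ − e = -1.949909 − 9 = -10.949909
sin φ = h / L = -10.949909 / 128 = -0.08554617
φ = arcsin(-0.08554617) = -4.907432°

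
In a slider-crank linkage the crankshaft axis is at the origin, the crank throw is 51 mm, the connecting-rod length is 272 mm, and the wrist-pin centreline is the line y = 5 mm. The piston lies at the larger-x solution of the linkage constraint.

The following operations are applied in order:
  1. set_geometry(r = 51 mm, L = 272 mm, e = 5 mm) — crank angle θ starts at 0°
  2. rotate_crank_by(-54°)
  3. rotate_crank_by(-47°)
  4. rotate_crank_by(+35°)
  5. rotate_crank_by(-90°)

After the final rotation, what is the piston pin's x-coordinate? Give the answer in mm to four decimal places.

set_geometry: r = 51 mm, L = 272 mm, e = 5 mm; θ ← 0°
rotate_crank_by(-54°): θ ← 0° -54° = -54°
rotate_crank_by(-47°): θ ← -54° -47° = -101°
rotate_crank_by(+35°): θ ← -101° +35° = -66°
rotate_crank_by(-90°): θ ← -66° -90° = -156°
crank pin P = (r cos θ, r sin θ) = (-46.590818, -20.743569)
h = r sin θ − e = -20.743569 − 5 = -25.743569
x = r cos θ + √(L² − h²) = -46.590818 + √(73984.0 − 662.7313) = -46.590818 + 270.779003 = 224.188185

224.1882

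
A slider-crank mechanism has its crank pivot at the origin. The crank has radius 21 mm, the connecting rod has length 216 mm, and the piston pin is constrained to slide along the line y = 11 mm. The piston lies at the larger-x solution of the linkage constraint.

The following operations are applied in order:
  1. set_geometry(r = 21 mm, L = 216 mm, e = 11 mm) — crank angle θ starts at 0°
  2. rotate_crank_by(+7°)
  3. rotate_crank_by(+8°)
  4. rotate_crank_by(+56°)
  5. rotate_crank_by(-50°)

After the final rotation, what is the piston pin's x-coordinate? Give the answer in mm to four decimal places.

235.5772

set_geometry: r = 21 mm, L = 216 mm, e = 11 mm; θ ← 0°
rotate_crank_by(+7°): θ ← 0° +7° = 7°
rotate_crank_by(+8°): θ ← 7° +8° = 15°
rotate_crank_by(+56°): θ ← 15° +56° = 71°
rotate_crank_by(-50°): θ ← 71° -50° = 21°
crank pin P = (r cos θ, r sin θ) = (19.605189, 7.525727)
h = r sin θ − e = 7.525727 − 11 = -3.474273
x = r cos θ + √(L² − h²) = 19.605189 + √(46656.0 − 12.0706) = 19.605189 + 215.972057 = 235.577246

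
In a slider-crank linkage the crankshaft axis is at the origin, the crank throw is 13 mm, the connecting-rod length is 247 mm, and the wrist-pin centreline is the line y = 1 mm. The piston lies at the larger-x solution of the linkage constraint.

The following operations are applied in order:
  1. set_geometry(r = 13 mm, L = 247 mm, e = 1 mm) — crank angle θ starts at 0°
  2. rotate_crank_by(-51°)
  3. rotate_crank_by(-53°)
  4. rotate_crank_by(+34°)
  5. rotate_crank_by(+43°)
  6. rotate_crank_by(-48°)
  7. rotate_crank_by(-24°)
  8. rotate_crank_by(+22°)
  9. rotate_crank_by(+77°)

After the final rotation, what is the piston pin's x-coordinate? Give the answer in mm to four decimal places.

set_geometry: r = 13 mm, L = 247 mm, e = 1 mm; θ ← 0°
rotate_crank_by(-51°): θ ← 0° -51° = -51°
rotate_crank_by(-53°): θ ← -51° -53° = -104°
rotate_crank_by(+34°): θ ← -104° +34° = -70°
rotate_crank_by(+43°): θ ← -70° +43° = -27°
rotate_crank_by(-48°): θ ← -27° -48° = -75°
rotate_crank_by(-24°): θ ← -75° -24° = -99°
rotate_crank_by(+22°): θ ← -99° +22° = -77°
rotate_crank_by(+77°): θ ← -77° +77° = 0°
crank pin P = (r cos θ, r sin θ) = (13.000000, 0.000000)
h = r sin θ − e = 0.000000 − 1 = -1.000000
x = r cos θ + √(L² − h²) = 13.000000 + √(61009.0 − 1.0000) = 13.000000 + 246.997976 = 259.997976

259.9980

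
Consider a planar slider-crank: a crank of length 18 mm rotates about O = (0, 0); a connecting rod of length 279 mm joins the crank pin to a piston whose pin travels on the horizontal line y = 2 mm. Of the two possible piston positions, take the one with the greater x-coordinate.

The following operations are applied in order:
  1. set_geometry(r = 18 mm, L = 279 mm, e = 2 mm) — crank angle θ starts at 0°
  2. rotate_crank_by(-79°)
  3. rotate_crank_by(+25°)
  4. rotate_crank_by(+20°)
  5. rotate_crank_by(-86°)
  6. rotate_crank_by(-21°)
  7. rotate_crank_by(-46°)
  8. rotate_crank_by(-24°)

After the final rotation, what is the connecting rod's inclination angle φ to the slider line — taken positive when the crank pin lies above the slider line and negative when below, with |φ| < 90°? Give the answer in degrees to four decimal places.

set_geometry: r = 18 mm, L = 279 mm, e = 2 mm; θ ← 0°
rotate_crank_by(-79°): θ ← 0° -79° = -79°
rotate_crank_by(+25°): θ ← -79° +25° = -54°
rotate_crank_by(+20°): θ ← -54° +20° = -34°
rotate_crank_by(-86°): θ ← -34° -86° = -120°
rotate_crank_by(-21°): θ ← -120° -21° = -141°
rotate_crank_by(-46°): θ ← -141° -46° = -187°
rotate_crank_by(-24°): θ ← -187° -24° = -211°
crank pin P = (r cos θ, r sin θ) = (-15.429011, 9.270685)
h = r sin θ − e = 9.270685 − 2 = 7.270685
sin φ = h / L = 7.270685 / 279 = 0.02605980
φ = arcsin(0.02605980) = 1.493286°

1.4933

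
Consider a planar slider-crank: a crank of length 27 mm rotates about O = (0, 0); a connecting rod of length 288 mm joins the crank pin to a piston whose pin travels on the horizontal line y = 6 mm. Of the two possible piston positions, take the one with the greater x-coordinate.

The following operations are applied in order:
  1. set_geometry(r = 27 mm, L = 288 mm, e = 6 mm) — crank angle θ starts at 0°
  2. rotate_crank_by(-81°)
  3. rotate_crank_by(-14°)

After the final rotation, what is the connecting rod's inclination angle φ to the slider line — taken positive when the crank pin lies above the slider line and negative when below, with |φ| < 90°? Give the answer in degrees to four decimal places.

-6.5590

set_geometry: r = 27 mm, L = 288 mm, e = 6 mm; θ ← 0°
rotate_crank_by(-81°): θ ← 0° -81° = -81°
rotate_crank_by(-14°): θ ← -81° -14° = -95°
crank pin P = (r cos θ, r sin θ) = (-2.353205, -26.897257)
h = r sin θ − e = -26.897257 − 6 = -32.897257
sin φ = h / L = -32.897257 / 288 = -0.11422659
φ = arcsin(-0.11422659) = -6.559018°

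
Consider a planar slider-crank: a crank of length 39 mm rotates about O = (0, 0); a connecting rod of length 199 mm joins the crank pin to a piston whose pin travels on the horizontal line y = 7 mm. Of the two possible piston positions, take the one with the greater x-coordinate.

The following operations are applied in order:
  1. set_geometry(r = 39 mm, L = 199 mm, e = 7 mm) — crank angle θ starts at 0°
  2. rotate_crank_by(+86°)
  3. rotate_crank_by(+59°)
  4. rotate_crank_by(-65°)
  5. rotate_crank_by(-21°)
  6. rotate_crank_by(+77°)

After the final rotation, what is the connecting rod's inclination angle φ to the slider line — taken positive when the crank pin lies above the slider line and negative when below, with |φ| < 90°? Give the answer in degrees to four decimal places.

set_geometry: r = 39 mm, L = 199 mm, e = 7 mm; θ ← 0°
rotate_crank_by(+86°): θ ← 0° +86° = 86°
rotate_crank_by(+59°): θ ← 86° +59° = 145°
rotate_crank_by(-65°): θ ← 145° -65° = 80°
rotate_crank_by(-21°): θ ← 80° -21° = 59°
rotate_crank_by(+77°): θ ← 59° +77° = 136°
crank pin P = (r cos θ, r sin θ) = (-28.054252, 27.091676)
h = r sin θ − e = 27.091676 − 7 = 20.091676
sin φ = h / L = 20.091676 / 199 = 0.10096320
φ = arcsin(0.10096320) = 5.794638°

5.7946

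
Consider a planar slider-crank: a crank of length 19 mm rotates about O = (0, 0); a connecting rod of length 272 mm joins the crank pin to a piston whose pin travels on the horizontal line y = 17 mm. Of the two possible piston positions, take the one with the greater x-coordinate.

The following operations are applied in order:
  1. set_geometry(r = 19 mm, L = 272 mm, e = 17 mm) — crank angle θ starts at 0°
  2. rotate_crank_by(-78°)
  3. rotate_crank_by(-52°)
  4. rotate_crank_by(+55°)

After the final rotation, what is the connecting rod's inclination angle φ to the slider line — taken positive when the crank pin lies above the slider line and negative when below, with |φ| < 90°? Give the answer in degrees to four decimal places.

-7.4680

set_geometry: r = 19 mm, L = 272 mm, e = 17 mm; θ ← 0°
rotate_crank_by(-78°): θ ← 0° -78° = -78°
rotate_crank_by(-52°): θ ← -78° -52° = -130°
rotate_crank_by(+55°): θ ← -130° +55° = -75°
crank pin P = (r cos θ, r sin θ) = (4.917562, -18.352591)
h = r sin θ − e = -18.352591 − 17 = -35.352591
sin φ = h / L = -35.352591 / 272 = -0.12997276
φ = arcsin(-0.12997276) = -7.468018°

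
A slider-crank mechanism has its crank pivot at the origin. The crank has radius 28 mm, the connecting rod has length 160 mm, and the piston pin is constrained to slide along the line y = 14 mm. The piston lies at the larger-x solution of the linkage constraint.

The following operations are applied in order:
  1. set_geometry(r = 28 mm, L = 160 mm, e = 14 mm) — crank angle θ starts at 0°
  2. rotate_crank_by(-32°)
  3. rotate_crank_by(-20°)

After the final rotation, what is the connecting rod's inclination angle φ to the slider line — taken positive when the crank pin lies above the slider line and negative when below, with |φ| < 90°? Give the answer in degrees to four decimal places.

set_geometry: r = 28 mm, L = 160 mm, e = 14 mm; θ ← 0°
rotate_crank_by(-32°): θ ← 0° -32° = -32°
rotate_crank_by(-20°): θ ← -32° -20° = -52°
crank pin P = (r cos θ, r sin θ) = (17.238521, -22.064301)
h = r sin θ − e = -22.064301 − 14 = -36.064301
sin φ = h / L = -36.064301 / 160 = -0.22540188
φ = arcsin(-0.22540188) = -13.026511°

-13.0265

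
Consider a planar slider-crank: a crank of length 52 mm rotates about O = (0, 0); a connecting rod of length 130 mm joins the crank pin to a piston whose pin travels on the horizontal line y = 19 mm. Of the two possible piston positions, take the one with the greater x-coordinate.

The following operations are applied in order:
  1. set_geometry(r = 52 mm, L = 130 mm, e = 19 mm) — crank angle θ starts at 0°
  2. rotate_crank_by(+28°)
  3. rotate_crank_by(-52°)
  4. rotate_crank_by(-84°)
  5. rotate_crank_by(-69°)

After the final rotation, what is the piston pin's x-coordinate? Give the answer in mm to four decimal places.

76.2437

set_geometry: r = 52 mm, L = 130 mm, e = 19 mm; θ ← 0°
rotate_crank_by(+28°): θ ← 0° +28° = 28°
rotate_crank_by(-52°): θ ← 28° -52° = -24°
rotate_crank_by(-84°): θ ← -24° -84° = -108°
rotate_crank_by(-69°): θ ← -108° -69° = -177°
crank pin P = (r cos θ, r sin θ) = (-51.928736, -2.721470)
h = r sin θ − e = -2.721470 − 19 = -21.721470
x = r cos θ + √(L² − h²) = -51.928736 + √(16900.0 − 471.8222) = -51.928736 + 128.172453 = 76.243717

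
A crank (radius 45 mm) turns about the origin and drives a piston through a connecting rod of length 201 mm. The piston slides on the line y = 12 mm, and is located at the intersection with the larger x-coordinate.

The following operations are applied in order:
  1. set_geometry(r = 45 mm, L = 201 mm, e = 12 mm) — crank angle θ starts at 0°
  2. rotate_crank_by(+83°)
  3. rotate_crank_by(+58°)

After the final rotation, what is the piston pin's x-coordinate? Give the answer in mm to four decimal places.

set_geometry: r = 45 mm, L = 201 mm, e = 12 mm; θ ← 0°
rotate_crank_by(+83°): θ ← 0° +83° = 83°
rotate_crank_by(+58°): θ ← 83° +58° = 141°
crank pin P = (r cos θ, r sin θ) = (-34.971568, 28.319418)
h = r sin θ − e = 28.319418 − 12 = 16.319418
x = r cos θ + √(L² − h²) = -34.971568 + √(40401.0 − 266.3234) = -34.971568 + 200.336409 = 165.364840

165.3648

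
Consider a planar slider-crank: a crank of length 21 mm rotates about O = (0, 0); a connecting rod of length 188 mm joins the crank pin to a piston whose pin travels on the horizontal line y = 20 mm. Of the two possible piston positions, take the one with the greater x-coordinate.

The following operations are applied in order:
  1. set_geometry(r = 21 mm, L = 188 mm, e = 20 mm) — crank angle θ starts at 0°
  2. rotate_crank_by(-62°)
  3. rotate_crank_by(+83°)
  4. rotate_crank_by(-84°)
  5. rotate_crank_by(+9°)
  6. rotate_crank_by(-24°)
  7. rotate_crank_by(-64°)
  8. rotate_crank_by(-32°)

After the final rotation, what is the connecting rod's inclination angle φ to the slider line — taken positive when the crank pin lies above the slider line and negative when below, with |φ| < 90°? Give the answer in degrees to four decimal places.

set_geometry: r = 21 mm, L = 188 mm, e = 20 mm; θ ← 0°
rotate_crank_by(-62°): θ ← 0° -62° = -62°
rotate_crank_by(+83°): θ ← -62° +83° = 21°
rotate_crank_by(-84°): θ ← 21° -84° = -63°
rotate_crank_by(+9°): θ ← -63° +9° = -54°
rotate_crank_by(-24°): θ ← -54° -24° = -78°
rotate_crank_by(-64°): θ ← -78° -64° = -142°
rotate_crank_by(-32°): θ ← -142° -32° = -174°
crank pin P = (r cos θ, r sin θ) = (-20.884960, -2.195098)
h = r sin θ − e = -2.195098 − 20 = -22.195098
sin φ = h / L = -22.195098 / 188 = -0.11805903
φ = arcsin(-0.11805903) = -6.780097°

-6.7801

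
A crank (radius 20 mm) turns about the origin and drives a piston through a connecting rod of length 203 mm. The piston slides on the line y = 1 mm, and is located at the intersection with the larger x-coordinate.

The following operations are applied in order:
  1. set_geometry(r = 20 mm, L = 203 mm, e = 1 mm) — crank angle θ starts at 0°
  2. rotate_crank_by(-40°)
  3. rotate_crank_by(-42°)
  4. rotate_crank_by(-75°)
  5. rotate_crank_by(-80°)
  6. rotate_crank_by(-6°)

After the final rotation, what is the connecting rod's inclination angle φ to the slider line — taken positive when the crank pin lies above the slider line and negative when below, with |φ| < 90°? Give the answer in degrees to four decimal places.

set_geometry: r = 20 mm, L = 203 mm, e = 1 mm; θ ← 0°
rotate_crank_by(-40°): θ ← 0° -40° = -40°
rotate_crank_by(-42°): θ ← -40° -42° = -82°
rotate_crank_by(-75°): θ ← -82° -75° = -157°
rotate_crank_by(-80°): θ ← -157° -80° = -237°
rotate_crank_by(-6°): θ ← -237° -6° = -243°
crank pin P = (r cos θ, r sin θ) = (-9.079810, 17.820130)
h = r sin θ − e = 17.820130 − 1 = 16.820130
sin φ = h / L = 16.820130 / 203 = 0.08285779
φ = arcsin(0.08285779) = 4.752850°

4.7529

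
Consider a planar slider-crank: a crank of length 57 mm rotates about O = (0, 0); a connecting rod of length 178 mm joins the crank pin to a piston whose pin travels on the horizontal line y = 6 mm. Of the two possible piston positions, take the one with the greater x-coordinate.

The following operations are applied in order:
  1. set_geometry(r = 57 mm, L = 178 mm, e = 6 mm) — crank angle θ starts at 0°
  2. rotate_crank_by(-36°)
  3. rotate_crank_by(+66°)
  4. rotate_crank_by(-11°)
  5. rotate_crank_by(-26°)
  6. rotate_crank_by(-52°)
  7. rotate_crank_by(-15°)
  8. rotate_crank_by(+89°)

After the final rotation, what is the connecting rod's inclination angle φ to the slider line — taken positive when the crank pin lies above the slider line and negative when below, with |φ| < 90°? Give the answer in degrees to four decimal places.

2.8185

set_geometry: r = 57 mm, L = 178 mm, e = 6 mm; θ ← 0°
rotate_crank_by(-36°): θ ← 0° -36° = -36°
rotate_crank_by(+66°): θ ← -36° +66° = 30°
rotate_crank_by(-11°): θ ← 30° -11° = 19°
rotate_crank_by(-26°): θ ← 19° -26° = -7°
rotate_crank_by(-52°): θ ← -7° -52° = -59°
rotate_crank_by(-15°): θ ← -59° -15° = -74°
rotate_crank_by(+89°): θ ← -74° +89° = 15°
crank pin P = (r cos θ, r sin θ) = (55.057772, 14.752686)
h = r sin θ − e = 14.752686 − 6 = 8.752686
sin φ = h / L = 8.752686 / 178 = 0.04917239
φ = arcsin(0.04917239) = 2.818507°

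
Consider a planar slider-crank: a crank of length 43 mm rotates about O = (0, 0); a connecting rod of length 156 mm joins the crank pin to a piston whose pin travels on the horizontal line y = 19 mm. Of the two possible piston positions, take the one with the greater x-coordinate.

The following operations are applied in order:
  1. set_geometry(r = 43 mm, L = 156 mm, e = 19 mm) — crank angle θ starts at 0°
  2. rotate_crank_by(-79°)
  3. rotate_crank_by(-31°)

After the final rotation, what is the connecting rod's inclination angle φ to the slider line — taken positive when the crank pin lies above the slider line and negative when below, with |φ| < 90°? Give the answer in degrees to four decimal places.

set_geometry: r = 43 mm, L = 156 mm, e = 19 mm; θ ← 0°
rotate_crank_by(-79°): θ ← 0° -79° = -79°
rotate_crank_by(-31°): θ ← -79° -31° = -110°
crank pin P = (r cos θ, r sin θ) = (-14.706866, -40.406783)
h = r sin θ − e = -40.406783 − 19 = -59.406783
sin φ = h / L = -59.406783 / 156 = -0.38081271
φ = arcsin(-0.38081271) = -22.384033°

-22.3840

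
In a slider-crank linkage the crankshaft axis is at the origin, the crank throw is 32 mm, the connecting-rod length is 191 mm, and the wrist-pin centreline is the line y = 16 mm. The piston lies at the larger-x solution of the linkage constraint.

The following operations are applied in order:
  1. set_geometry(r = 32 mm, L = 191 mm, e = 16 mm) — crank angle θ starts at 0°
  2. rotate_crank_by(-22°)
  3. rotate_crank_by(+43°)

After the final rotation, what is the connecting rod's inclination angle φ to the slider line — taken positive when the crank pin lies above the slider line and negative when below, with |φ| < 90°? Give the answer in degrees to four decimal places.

-1.3597

set_geometry: r = 32 mm, L = 191 mm, e = 16 mm; θ ← 0°
rotate_crank_by(-22°): θ ← 0° -22° = -22°
rotate_crank_by(+43°): θ ← -22° +43° = 21°
crank pin P = (r cos θ, r sin θ) = (29.874574, 11.467774)
h = r sin θ − e = 11.467774 − 16 = -4.532226
sin φ = h / L = -4.532226 / 191 = -0.02372893
φ = arcsin(-0.02372893) = -1.359695°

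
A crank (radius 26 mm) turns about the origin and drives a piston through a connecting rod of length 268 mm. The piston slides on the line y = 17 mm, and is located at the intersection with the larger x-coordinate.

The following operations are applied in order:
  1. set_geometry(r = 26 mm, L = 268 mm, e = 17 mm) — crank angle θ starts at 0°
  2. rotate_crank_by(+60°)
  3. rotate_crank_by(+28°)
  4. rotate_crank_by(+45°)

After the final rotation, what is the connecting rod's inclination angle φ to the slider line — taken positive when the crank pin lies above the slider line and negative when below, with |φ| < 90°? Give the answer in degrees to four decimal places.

0.4308

set_geometry: r = 26 mm, L = 268 mm, e = 17 mm; θ ← 0°
rotate_crank_by(+60°): θ ← 0° +60° = 60°
rotate_crank_by(+28°): θ ← 60° +28° = 88°
rotate_crank_by(+45°): θ ← 88° +45° = 133°
crank pin P = (r cos θ, r sin θ) = (-17.731957, 19.015196)
h = r sin θ − e = 19.015196 − 17 = 2.015196
sin φ = h / L = 2.015196 / 268 = 0.00751939
φ = arcsin(0.00751939) = 0.430833°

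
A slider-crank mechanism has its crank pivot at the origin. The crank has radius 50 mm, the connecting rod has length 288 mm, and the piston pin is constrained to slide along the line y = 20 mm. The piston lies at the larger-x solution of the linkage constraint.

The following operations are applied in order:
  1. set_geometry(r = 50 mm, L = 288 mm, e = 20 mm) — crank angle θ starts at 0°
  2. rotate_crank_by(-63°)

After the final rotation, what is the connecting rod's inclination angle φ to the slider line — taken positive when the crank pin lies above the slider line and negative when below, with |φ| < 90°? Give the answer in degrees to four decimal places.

-12.9519

set_geometry: r = 50 mm, L = 288 mm, e = 20 mm; θ ← 0°
rotate_crank_by(-63°): θ ← 0° -63° = -63°
crank pin P = (r cos θ, r sin θ) = (22.699525, -44.550326)
h = r sin θ − e = -44.550326 − 20 = -64.550326
sin φ = h / L = -64.550326 / 288 = -0.22413308
φ = arcsin(-0.22413308) = -12.951905°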